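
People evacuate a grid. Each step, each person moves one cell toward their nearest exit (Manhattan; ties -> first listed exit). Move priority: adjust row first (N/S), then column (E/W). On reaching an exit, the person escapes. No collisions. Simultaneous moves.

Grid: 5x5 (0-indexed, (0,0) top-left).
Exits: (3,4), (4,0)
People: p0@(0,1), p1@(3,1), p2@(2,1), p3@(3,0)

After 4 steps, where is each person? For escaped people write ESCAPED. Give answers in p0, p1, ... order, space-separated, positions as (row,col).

Step 1: p0:(0,1)->(1,1) | p1:(3,1)->(4,1) | p2:(2,1)->(3,1) | p3:(3,0)->(4,0)->EXIT
Step 2: p0:(1,1)->(2,1) | p1:(4,1)->(4,0)->EXIT | p2:(3,1)->(4,1) | p3:escaped
Step 3: p0:(2,1)->(3,1) | p1:escaped | p2:(4,1)->(4,0)->EXIT | p3:escaped
Step 4: p0:(3,1)->(4,1) | p1:escaped | p2:escaped | p3:escaped

(4,1) ESCAPED ESCAPED ESCAPED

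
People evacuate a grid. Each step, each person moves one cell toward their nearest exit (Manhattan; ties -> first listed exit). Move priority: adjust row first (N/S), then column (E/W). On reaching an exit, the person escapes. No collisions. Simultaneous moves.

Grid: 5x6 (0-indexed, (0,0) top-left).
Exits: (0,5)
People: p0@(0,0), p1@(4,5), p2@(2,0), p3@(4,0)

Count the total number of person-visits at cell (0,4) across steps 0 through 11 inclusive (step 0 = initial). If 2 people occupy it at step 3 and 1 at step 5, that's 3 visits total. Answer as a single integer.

Step 0: p0@(0,0) p1@(4,5) p2@(2,0) p3@(4,0) -> at (0,4): 0 [-], cum=0
Step 1: p0@(0,1) p1@(3,5) p2@(1,0) p3@(3,0) -> at (0,4): 0 [-], cum=0
Step 2: p0@(0,2) p1@(2,5) p2@(0,0) p3@(2,0) -> at (0,4): 0 [-], cum=0
Step 3: p0@(0,3) p1@(1,5) p2@(0,1) p3@(1,0) -> at (0,4): 0 [-], cum=0
Step 4: p0@(0,4) p1@ESC p2@(0,2) p3@(0,0) -> at (0,4): 1 [p0], cum=1
Step 5: p0@ESC p1@ESC p2@(0,3) p3@(0,1) -> at (0,4): 0 [-], cum=1
Step 6: p0@ESC p1@ESC p2@(0,4) p3@(0,2) -> at (0,4): 1 [p2], cum=2
Step 7: p0@ESC p1@ESC p2@ESC p3@(0,3) -> at (0,4): 0 [-], cum=2
Step 8: p0@ESC p1@ESC p2@ESC p3@(0,4) -> at (0,4): 1 [p3], cum=3
Step 9: p0@ESC p1@ESC p2@ESC p3@ESC -> at (0,4): 0 [-], cum=3
Total visits = 3

Answer: 3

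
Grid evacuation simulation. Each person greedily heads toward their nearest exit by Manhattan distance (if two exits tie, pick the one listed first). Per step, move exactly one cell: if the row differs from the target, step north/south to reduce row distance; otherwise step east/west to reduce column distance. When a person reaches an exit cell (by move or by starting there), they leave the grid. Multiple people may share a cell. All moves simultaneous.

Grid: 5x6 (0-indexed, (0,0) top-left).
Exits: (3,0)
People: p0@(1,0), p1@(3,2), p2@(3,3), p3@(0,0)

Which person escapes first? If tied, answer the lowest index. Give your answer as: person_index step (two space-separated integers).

Answer: 0 2

Derivation:
Step 1: p0:(1,0)->(2,0) | p1:(3,2)->(3,1) | p2:(3,3)->(3,2) | p3:(0,0)->(1,0)
Step 2: p0:(2,0)->(3,0)->EXIT | p1:(3,1)->(3,0)->EXIT | p2:(3,2)->(3,1) | p3:(1,0)->(2,0)
Step 3: p0:escaped | p1:escaped | p2:(3,1)->(3,0)->EXIT | p3:(2,0)->(3,0)->EXIT
Exit steps: [2, 2, 3, 3]
First to escape: p0 at step 2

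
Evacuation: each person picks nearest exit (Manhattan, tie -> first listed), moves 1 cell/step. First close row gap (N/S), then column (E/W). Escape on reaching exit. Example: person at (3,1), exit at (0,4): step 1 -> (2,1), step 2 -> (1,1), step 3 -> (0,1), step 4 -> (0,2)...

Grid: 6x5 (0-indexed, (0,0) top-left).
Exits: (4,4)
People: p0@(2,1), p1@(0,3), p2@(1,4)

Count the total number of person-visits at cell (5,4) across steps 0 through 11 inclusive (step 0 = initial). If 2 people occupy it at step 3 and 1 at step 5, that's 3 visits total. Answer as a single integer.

Step 0: p0@(2,1) p1@(0,3) p2@(1,4) -> at (5,4): 0 [-], cum=0
Step 1: p0@(3,1) p1@(1,3) p2@(2,4) -> at (5,4): 0 [-], cum=0
Step 2: p0@(4,1) p1@(2,3) p2@(3,4) -> at (5,4): 0 [-], cum=0
Step 3: p0@(4,2) p1@(3,3) p2@ESC -> at (5,4): 0 [-], cum=0
Step 4: p0@(4,3) p1@(4,3) p2@ESC -> at (5,4): 0 [-], cum=0
Step 5: p0@ESC p1@ESC p2@ESC -> at (5,4): 0 [-], cum=0
Total visits = 0

Answer: 0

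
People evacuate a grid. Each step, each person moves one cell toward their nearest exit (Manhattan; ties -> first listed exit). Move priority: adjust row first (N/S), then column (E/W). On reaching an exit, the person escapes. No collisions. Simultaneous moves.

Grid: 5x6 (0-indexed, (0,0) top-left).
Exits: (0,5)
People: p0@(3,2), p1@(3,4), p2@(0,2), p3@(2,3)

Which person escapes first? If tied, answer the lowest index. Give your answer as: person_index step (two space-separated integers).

Answer: 2 3

Derivation:
Step 1: p0:(3,2)->(2,2) | p1:(3,4)->(2,4) | p2:(0,2)->(0,3) | p3:(2,3)->(1,3)
Step 2: p0:(2,2)->(1,2) | p1:(2,4)->(1,4) | p2:(0,3)->(0,4) | p3:(1,3)->(0,3)
Step 3: p0:(1,2)->(0,2) | p1:(1,4)->(0,4) | p2:(0,4)->(0,5)->EXIT | p3:(0,3)->(0,4)
Step 4: p0:(0,2)->(0,3) | p1:(0,4)->(0,5)->EXIT | p2:escaped | p3:(0,4)->(0,5)->EXIT
Step 5: p0:(0,3)->(0,4) | p1:escaped | p2:escaped | p3:escaped
Step 6: p0:(0,4)->(0,5)->EXIT | p1:escaped | p2:escaped | p3:escaped
Exit steps: [6, 4, 3, 4]
First to escape: p2 at step 3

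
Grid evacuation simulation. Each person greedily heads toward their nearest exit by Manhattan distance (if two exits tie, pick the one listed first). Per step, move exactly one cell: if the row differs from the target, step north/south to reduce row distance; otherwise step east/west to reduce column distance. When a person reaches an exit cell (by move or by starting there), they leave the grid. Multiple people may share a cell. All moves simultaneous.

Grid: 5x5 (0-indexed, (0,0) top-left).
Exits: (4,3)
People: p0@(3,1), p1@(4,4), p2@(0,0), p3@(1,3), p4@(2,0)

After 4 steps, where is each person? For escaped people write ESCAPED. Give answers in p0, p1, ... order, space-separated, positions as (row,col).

Step 1: p0:(3,1)->(4,1) | p1:(4,4)->(4,3)->EXIT | p2:(0,0)->(1,0) | p3:(1,3)->(2,3) | p4:(2,0)->(3,0)
Step 2: p0:(4,1)->(4,2) | p1:escaped | p2:(1,0)->(2,0) | p3:(2,3)->(3,3) | p4:(3,0)->(4,0)
Step 3: p0:(4,2)->(4,3)->EXIT | p1:escaped | p2:(2,0)->(3,0) | p3:(3,3)->(4,3)->EXIT | p4:(4,0)->(4,1)
Step 4: p0:escaped | p1:escaped | p2:(3,0)->(4,0) | p3:escaped | p4:(4,1)->(4,2)

ESCAPED ESCAPED (4,0) ESCAPED (4,2)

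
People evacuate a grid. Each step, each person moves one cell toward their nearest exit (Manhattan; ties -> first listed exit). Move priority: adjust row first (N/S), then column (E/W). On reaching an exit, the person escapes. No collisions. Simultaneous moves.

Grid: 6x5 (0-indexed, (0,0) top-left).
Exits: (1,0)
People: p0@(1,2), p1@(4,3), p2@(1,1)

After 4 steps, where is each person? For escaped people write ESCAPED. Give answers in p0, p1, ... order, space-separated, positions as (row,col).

Step 1: p0:(1,2)->(1,1) | p1:(4,3)->(3,3) | p2:(1,1)->(1,0)->EXIT
Step 2: p0:(1,1)->(1,0)->EXIT | p1:(3,3)->(2,3) | p2:escaped
Step 3: p0:escaped | p1:(2,3)->(1,3) | p2:escaped
Step 4: p0:escaped | p1:(1,3)->(1,2) | p2:escaped

ESCAPED (1,2) ESCAPED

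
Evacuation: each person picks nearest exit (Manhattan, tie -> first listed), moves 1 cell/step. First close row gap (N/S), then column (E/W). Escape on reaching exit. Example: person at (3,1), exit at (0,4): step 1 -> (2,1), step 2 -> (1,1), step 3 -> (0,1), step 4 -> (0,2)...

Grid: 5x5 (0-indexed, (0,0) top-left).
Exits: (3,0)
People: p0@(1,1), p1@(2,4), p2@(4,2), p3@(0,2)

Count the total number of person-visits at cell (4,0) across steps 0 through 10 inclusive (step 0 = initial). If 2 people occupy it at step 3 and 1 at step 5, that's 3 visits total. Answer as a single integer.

Step 0: p0@(1,1) p1@(2,4) p2@(4,2) p3@(0,2) -> at (4,0): 0 [-], cum=0
Step 1: p0@(2,1) p1@(3,4) p2@(3,2) p3@(1,2) -> at (4,0): 0 [-], cum=0
Step 2: p0@(3,1) p1@(3,3) p2@(3,1) p3@(2,2) -> at (4,0): 0 [-], cum=0
Step 3: p0@ESC p1@(3,2) p2@ESC p3@(3,2) -> at (4,0): 0 [-], cum=0
Step 4: p0@ESC p1@(3,1) p2@ESC p3@(3,1) -> at (4,0): 0 [-], cum=0
Step 5: p0@ESC p1@ESC p2@ESC p3@ESC -> at (4,0): 0 [-], cum=0
Total visits = 0

Answer: 0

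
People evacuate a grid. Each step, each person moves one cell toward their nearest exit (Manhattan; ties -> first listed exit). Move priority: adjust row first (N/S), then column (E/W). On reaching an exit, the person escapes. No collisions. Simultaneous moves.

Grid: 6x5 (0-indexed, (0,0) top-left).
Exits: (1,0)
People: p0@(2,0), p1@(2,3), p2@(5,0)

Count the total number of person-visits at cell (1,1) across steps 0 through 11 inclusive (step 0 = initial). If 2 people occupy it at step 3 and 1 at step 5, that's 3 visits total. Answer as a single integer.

Step 0: p0@(2,0) p1@(2,3) p2@(5,0) -> at (1,1): 0 [-], cum=0
Step 1: p0@ESC p1@(1,3) p2@(4,0) -> at (1,1): 0 [-], cum=0
Step 2: p0@ESC p1@(1,2) p2@(3,0) -> at (1,1): 0 [-], cum=0
Step 3: p0@ESC p1@(1,1) p2@(2,0) -> at (1,1): 1 [p1], cum=1
Step 4: p0@ESC p1@ESC p2@ESC -> at (1,1): 0 [-], cum=1
Total visits = 1

Answer: 1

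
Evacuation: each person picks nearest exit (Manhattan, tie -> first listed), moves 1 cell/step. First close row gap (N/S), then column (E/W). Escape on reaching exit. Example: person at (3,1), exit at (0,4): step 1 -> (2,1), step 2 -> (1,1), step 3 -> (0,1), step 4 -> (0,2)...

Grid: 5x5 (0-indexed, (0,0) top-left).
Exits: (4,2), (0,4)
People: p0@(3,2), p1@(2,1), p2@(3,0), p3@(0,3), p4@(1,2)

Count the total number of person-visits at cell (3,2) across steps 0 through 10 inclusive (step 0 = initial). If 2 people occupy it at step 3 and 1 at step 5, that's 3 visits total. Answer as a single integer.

Step 0: p0@(3,2) p1@(2,1) p2@(3,0) p3@(0,3) p4@(1,2) -> at (3,2): 1 [p0], cum=1
Step 1: p0@ESC p1@(3,1) p2@(4,0) p3@ESC p4@(2,2) -> at (3,2): 0 [-], cum=1
Step 2: p0@ESC p1@(4,1) p2@(4,1) p3@ESC p4@(3,2) -> at (3,2): 1 [p4], cum=2
Step 3: p0@ESC p1@ESC p2@ESC p3@ESC p4@ESC -> at (3,2): 0 [-], cum=2
Total visits = 2

Answer: 2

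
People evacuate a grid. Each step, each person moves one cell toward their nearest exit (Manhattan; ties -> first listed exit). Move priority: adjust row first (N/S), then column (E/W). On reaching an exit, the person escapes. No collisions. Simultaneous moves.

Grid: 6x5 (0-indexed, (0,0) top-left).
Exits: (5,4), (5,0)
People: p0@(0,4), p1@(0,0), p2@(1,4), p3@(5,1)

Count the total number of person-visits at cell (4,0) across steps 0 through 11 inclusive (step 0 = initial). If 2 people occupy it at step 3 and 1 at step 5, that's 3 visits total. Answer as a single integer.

Answer: 1

Derivation:
Step 0: p0@(0,4) p1@(0,0) p2@(1,4) p3@(5,1) -> at (4,0): 0 [-], cum=0
Step 1: p0@(1,4) p1@(1,0) p2@(2,4) p3@ESC -> at (4,0): 0 [-], cum=0
Step 2: p0@(2,4) p1@(2,0) p2@(3,4) p3@ESC -> at (4,0): 0 [-], cum=0
Step 3: p0@(3,4) p1@(3,0) p2@(4,4) p3@ESC -> at (4,0): 0 [-], cum=0
Step 4: p0@(4,4) p1@(4,0) p2@ESC p3@ESC -> at (4,0): 1 [p1], cum=1
Step 5: p0@ESC p1@ESC p2@ESC p3@ESC -> at (4,0): 0 [-], cum=1
Total visits = 1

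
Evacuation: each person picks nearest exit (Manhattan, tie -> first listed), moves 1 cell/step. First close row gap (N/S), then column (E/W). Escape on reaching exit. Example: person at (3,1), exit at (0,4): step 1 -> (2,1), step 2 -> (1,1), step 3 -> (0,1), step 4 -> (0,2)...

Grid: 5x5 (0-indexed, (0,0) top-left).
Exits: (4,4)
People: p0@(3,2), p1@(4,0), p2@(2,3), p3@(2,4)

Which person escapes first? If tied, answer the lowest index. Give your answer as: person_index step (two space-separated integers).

Step 1: p0:(3,2)->(4,2) | p1:(4,0)->(4,1) | p2:(2,3)->(3,3) | p3:(2,4)->(3,4)
Step 2: p0:(4,2)->(4,3) | p1:(4,1)->(4,2) | p2:(3,3)->(4,3) | p3:(3,4)->(4,4)->EXIT
Step 3: p0:(4,3)->(4,4)->EXIT | p1:(4,2)->(4,3) | p2:(4,3)->(4,4)->EXIT | p3:escaped
Step 4: p0:escaped | p1:(4,3)->(4,4)->EXIT | p2:escaped | p3:escaped
Exit steps: [3, 4, 3, 2]
First to escape: p3 at step 2

Answer: 3 2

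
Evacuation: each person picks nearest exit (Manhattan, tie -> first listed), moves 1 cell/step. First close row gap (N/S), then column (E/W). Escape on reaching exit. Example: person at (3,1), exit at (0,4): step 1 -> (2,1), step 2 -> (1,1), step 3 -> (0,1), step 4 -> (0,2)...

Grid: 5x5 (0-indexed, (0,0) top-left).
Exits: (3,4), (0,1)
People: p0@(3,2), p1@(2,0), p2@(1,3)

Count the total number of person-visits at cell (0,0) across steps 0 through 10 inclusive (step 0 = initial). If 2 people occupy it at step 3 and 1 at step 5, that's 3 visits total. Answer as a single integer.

Step 0: p0@(3,2) p1@(2,0) p2@(1,3) -> at (0,0): 0 [-], cum=0
Step 1: p0@(3,3) p1@(1,0) p2@(2,3) -> at (0,0): 0 [-], cum=0
Step 2: p0@ESC p1@(0,0) p2@(3,3) -> at (0,0): 1 [p1], cum=1
Step 3: p0@ESC p1@ESC p2@ESC -> at (0,0): 0 [-], cum=1
Total visits = 1

Answer: 1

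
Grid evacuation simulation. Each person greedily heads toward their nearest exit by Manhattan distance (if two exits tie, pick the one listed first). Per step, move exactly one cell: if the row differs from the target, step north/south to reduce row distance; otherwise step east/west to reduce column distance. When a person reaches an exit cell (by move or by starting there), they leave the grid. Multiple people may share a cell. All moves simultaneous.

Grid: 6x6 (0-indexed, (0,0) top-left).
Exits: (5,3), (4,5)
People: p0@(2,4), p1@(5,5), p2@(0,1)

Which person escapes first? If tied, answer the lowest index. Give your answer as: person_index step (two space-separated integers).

Answer: 1 1

Derivation:
Step 1: p0:(2,4)->(3,4) | p1:(5,5)->(4,5)->EXIT | p2:(0,1)->(1,1)
Step 2: p0:(3,4)->(4,4) | p1:escaped | p2:(1,1)->(2,1)
Step 3: p0:(4,4)->(4,5)->EXIT | p1:escaped | p2:(2,1)->(3,1)
Step 4: p0:escaped | p1:escaped | p2:(3,1)->(4,1)
Step 5: p0:escaped | p1:escaped | p2:(4,1)->(5,1)
Step 6: p0:escaped | p1:escaped | p2:(5,1)->(5,2)
Step 7: p0:escaped | p1:escaped | p2:(5,2)->(5,3)->EXIT
Exit steps: [3, 1, 7]
First to escape: p1 at step 1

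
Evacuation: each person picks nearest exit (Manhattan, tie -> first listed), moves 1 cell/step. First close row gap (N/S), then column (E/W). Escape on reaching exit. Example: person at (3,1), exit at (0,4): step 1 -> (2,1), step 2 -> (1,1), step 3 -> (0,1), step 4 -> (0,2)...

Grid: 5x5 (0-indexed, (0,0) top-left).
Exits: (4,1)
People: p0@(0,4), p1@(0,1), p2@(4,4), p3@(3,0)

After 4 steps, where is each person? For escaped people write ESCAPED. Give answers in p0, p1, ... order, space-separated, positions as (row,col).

Step 1: p0:(0,4)->(1,4) | p1:(0,1)->(1,1) | p2:(4,4)->(4,3) | p3:(3,0)->(4,0)
Step 2: p0:(1,4)->(2,4) | p1:(1,1)->(2,1) | p2:(4,3)->(4,2) | p3:(4,0)->(4,1)->EXIT
Step 3: p0:(2,4)->(3,4) | p1:(2,1)->(3,1) | p2:(4,2)->(4,1)->EXIT | p3:escaped
Step 4: p0:(3,4)->(4,4) | p1:(3,1)->(4,1)->EXIT | p2:escaped | p3:escaped

(4,4) ESCAPED ESCAPED ESCAPED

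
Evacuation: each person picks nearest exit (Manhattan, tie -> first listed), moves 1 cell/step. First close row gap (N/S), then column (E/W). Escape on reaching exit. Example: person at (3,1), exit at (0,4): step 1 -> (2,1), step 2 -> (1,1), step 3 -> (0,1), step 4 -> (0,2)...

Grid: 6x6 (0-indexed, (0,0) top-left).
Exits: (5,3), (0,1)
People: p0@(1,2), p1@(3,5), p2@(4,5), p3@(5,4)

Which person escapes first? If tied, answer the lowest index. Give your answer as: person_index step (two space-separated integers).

Answer: 3 1

Derivation:
Step 1: p0:(1,2)->(0,2) | p1:(3,5)->(4,5) | p2:(4,5)->(5,5) | p3:(5,4)->(5,3)->EXIT
Step 2: p0:(0,2)->(0,1)->EXIT | p1:(4,5)->(5,5) | p2:(5,5)->(5,4) | p3:escaped
Step 3: p0:escaped | p1:(5,5)->(5,4) | p2:(5,4)->(5,3)->EXIT | p3:escaped
Step 4: p0:escaped | p1:(5,4)->(5,3)->EXIT | p2:escaped | p3:escaped
Exit steps: [2, 4, 3, 1]
First to escape: p3 at step 1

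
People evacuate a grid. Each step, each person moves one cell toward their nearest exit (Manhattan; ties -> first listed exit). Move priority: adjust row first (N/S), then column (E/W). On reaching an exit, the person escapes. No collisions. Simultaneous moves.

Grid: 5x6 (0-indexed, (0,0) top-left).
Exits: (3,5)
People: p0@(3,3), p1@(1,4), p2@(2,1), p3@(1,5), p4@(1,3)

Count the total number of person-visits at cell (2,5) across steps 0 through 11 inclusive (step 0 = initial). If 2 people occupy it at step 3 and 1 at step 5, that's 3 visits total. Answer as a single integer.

Answer: 1

Derivation:
Step 0: p0@(3,3) p1@(1,4) p2@(2,1) p3@(1,5) p4@(1,3) -> at (2,5): 0 [-], cum=0
Step 1: p0@(3,4) p1@(2,4) p2@(3,1) p3@(2,5) p4@(2,3) -> at (2,5): 1 [p3], cum=1
Step 2: p0@ESC p1@(3,4) p2@(3,2) p3@ESC p4@(3,3) -> at (2,5): 0 [-], cum=1
Step 3: p0@ESC p1@ESC p2@(3,3) p3@ESC p4@(3,4) -> at (2,5): 0 [-], cum=1
Step 4: p0@ESC p1@ESC p2@(3,4) p3@ESC p4@ESC -> at (2,5): 0 [-], cum=1
Step 5: p0@ESC p1@ESC p2@ESC p3@ESC p4@ESC -> at (2,5): 0 [-], cum=1
Total visits = 1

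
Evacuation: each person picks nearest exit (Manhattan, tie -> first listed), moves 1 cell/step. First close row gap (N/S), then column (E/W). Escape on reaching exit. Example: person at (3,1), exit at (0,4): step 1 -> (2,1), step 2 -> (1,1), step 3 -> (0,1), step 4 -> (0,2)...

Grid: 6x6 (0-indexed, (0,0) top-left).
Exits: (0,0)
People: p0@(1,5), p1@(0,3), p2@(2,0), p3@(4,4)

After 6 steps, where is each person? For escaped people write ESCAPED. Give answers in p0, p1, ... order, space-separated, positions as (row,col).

Step 1: p0:(1,5)->(0,5) | p1:(0,3)->(0,2) | p2:(2,0)->(1,0) | p3:(4,4)->(3,4)
Step 2: p0:(0,5)->(0,4) | p1:(0,2)->(0,1) | p2:(1,0)->(0,0)->EXIT | p3:(3,4)->(2,4)
Step 3: p0:(0,4)->(0,3) | p1:(0,1)->(0,0)->EXIT | p2:escaped | p3:(2,4)->(1,4)
Step 4: p0:(0,3)->(0,2) | p1:escaped | p2:escaped | p3:(1,4)->(0,4)
Step 5: p0:(0,2)->(0,1) | p1:escaped | p2:escaped | p3:(0,4)->(0,3)
Step 6: p0:(0,1)->(0,0)->EXIT | p1:escaped | p2:escaped | p3:(0,3)->(0,2)

ESCAPED ESCAPED ESCAPED (0,2)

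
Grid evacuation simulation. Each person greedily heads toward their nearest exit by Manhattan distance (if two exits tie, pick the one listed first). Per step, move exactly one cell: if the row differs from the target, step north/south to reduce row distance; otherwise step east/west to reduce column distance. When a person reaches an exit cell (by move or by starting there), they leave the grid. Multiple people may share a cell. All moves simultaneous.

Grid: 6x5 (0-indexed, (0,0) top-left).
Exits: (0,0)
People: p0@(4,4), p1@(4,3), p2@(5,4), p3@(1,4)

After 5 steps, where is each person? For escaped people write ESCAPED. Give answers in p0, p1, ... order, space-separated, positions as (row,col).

Step 1: p0:(4,4)->(3,4) | p1:(4,3)->(3,3) | p2:(5,4)->(4,4) | p3:(1,4)->(0,4)
Step 2: p0:(3,4)->(2,4) | p1:(3,3)->(2,3) | p2:(4,4)->(3,4) | p3:(0,4)->(0,3)
Step 3: p0:(2,4)->(1,4) | p1:(2,3)->(1,3) | p2:(3,4)->(2,4) | p3:(0,3)->(0,2)
Step 4: p0:(1,4)->(0,4) | p1:(1,3)->(0,3) | p2:(2,4)->(1,4) | p3:(0,2)->(0,1)
Step 5: p0:(0,4)->(0,3) | p1:(0,3)->(0,2) | p2:(1,4)->(0,4) | p3:(0,1)->(0,0)->EXIT

(0,3) (0,2) (0,4) ESCAPED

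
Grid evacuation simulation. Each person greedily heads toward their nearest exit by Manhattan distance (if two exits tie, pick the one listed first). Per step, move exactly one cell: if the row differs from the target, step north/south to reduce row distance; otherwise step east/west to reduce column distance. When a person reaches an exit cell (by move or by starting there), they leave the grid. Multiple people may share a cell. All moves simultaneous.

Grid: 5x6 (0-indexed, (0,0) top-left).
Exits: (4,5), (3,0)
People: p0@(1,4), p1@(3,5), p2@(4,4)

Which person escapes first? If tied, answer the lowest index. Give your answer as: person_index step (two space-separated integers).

Step 1: p0:(1,4)->(2,4) | p1:(3,5)->(4,5)->EXIT | p2:(4,4)->(4,5)->EXIT
Step 2: p0:(2,4)->(3,4) | p1:escaped | p2:escaped
Step 3: p0:(3,4)->(4,4) | p1:escaped | p2:escaped
Step 4: p0:(4,4)->(4,5)->EXIT | p1:escaped | p2:escaped
Exit steps: [4, 1, 1]
First to escape: p1 at step 1

Answer: 1 1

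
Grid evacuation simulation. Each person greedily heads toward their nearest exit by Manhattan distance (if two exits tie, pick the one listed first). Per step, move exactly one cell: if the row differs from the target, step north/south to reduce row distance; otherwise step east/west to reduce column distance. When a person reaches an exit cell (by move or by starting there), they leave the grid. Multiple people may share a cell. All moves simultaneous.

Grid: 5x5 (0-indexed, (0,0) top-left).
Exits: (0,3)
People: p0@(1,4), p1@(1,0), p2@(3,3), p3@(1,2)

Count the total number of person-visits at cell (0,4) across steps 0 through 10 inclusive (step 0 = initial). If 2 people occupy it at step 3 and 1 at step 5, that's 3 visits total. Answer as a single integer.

Step 0: p0@(1,4) p1@(1,0) p2@(3,3) p3@(1,2) -> at (0,4): 0 [-], cum=0
Step 1: p0@(0,4) p1@(0,0) p2@(2,3) p3@(0,2) -> at (0,4): 1 [p0], cum=1
Step 2: p0@ESC p1@(0,1) p2@(1,3) p3@ESC -> at (0,4): 0 [-], cum=1
Step 3: p0@ESC p1@(0,2) p2@ESC p3@ESC -> at (0,4): 0 [-], cum=1
Step 4: p0@ESC p1@ESC p2@ESC p3@ESC -> at (0,4): 0 [-], cum=1
Total visits = 1

Answer: 1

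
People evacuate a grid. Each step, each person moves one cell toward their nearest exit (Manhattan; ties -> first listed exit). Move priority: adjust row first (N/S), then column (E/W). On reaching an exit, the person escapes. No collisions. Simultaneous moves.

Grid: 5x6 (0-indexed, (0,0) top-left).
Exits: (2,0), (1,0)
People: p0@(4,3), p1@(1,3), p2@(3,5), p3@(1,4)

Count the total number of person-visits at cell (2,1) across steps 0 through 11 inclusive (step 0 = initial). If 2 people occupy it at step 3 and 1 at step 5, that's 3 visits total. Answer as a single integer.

Answer: 2

Derivation:
Step 0: p0@(4,3) p1@(1,3) p2@(3,5) p3@(1,4) -> at (2,1): 0 [-], cum=0
Step 1: p0@(3,3) p1@(1,2) p2@(2,5) p3@(1,3) -> at (2,1): 0 [-], cum=0
Step 2: p0@(2,3) p1@(1,1) p2@(2,4) p3@(1,2) -> at (2,1): 0 [-], cum=0
Step 3: p0@(2,2) p1@ESC p2@(2,3) p3@(1,1) -> at (2,1): 0 [-], cum=0
Step 4: p0@(2,1) p1@ESC p2@(2,2) p3@ESC -> at (2,1): 1 [p0], cum=1
Step 5: p0@ESC p1@ESC p2@(2,1) p3@ESC -> at (2,1): 1 [p2], cum=2
Step 6: p0@ESC p1@ESC p2@ESC p3@ESC -> at (2,1): 0 [-], cum=2
Total visits = 2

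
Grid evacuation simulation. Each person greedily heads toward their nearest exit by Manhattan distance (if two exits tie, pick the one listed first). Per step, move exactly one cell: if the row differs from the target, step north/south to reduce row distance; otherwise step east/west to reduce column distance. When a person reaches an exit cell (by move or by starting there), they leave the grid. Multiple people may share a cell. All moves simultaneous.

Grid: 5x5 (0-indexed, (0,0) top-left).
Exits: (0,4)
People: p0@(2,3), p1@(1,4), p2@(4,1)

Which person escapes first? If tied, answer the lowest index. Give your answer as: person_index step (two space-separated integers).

Answer: 1 1

Derivation:
Step 1: p0:(2,3)->(1,3) | p1:(1,4)->(0,4)->EXIT | p2:(4,1)->(3,1)
Step 2: p0:(1,3)->(0,3) | p1:escaped | p2:(3,1)->(2,1)
Step 3: p0:(0,3)->(0,4)->EXIT | p1:escaped | p2:(2,1)->(1,1)
Step 4: p0:escaped | p1:escaped | p2:(1,1)->(0,1)
Step 5: p0:escaped | p1:escaped | p2:(0,1)->(0,2)
Step 6: p0:escaped | p1:escaped | p2:(0,2)->(0,3)
Step 7: p0:escaped | p1:escaped | p2:(0,3)->(0,4)->EXIT
Exit steps: [3, 1, 7]
First to escape: p1 at step 1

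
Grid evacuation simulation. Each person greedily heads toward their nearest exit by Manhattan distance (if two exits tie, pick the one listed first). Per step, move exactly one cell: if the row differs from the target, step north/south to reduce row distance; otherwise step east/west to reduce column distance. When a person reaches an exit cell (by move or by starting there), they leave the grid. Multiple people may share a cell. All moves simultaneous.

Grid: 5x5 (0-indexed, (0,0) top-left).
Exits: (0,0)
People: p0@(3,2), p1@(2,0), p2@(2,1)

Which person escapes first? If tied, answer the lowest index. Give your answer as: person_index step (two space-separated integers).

Answer: 1 2

Derivation:
Step 1: p0:(3,2)->(2,2) | p1:(2,0)->(1,0) | p2:(2,1)->(1,1)
Step 2: p0:(2,2)->(1,2) | p1:(1,0)->(0,0)->EXIT | p2:(1,1)->(0,1)
Step 3: p0:(1,2)->(0,2) | p1:escaped | p2:(0,1)->(0,0)->EXIT
Step 4: p0:(0,2)->(0,1) | p1:escaped | p2:escaped
Step 5: p0:(0,1)->(0,0)->EXIT | p1:escaped | p2:escaped
Exit steps: [5, 2, 3]
First to escape: p1 at step 2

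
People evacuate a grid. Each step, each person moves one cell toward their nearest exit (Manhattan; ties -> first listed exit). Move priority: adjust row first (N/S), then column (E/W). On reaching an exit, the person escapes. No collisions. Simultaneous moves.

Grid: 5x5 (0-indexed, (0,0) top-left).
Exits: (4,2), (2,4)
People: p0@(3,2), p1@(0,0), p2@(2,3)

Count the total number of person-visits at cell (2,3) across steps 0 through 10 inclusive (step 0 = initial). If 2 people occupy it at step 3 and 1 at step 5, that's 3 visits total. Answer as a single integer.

Step 0: p0@(3,2) p1@(0,0) p2@(2,3) -> at (2,3): 1 [p2], cum=1
Step 1: p0@ESC p1@(1,0) p2@ESC -> at (2,3): 0 [-], cum=1
Step 2: p0@ESC p1@(2,0) p2@ESC -> at (2,3): 0 [-], cum=1
Step 3: p0@ESC p1@(3,0) p2@ESC -> at (2,3): 0 [-], cum=1
Step 4: p0@ESC p1@(4,0) p2@ESC -> at (2,3): 0 [-], cum=1
Step 5: p0@ESC p1@(4,1) p2@ESC -> at (2,3): 0 [-], cum=1
Step 6: p0@ESC p1@ESC p2@ESC -> at (2,3): 0 [-], cum=1
Total visits = 1

Answer: 1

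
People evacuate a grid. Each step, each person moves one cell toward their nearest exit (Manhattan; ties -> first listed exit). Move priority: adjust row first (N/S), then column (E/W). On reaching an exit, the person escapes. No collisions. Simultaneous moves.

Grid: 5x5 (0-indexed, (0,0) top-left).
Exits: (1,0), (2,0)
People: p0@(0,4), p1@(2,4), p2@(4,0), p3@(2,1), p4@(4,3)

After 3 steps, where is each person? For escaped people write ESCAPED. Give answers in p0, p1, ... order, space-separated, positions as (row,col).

Step 1: p0:(0,4)->(1,4) | p1:(2,4)->(2,3) | p2:(4,0)->(3,0) | p3:(2,1)->(2,0)->EXIT | p4:(4,3)->(3,3)
Step 2: p0:(1,4)->(1,3) | p1:(2,3)->(2,2) | p2:(3,0)->(2,0)->EXIT | p3:escaped | p4:(3,3)->(2,3)
Step 3: p0:(1,3)->(1,2) | p1:(2,2)->(2,1) | p2:escaped | p3:escaped | p4:(2,3)->(2,2)

(1,2) (2,1) ESCAPED ESCAPED (2,2)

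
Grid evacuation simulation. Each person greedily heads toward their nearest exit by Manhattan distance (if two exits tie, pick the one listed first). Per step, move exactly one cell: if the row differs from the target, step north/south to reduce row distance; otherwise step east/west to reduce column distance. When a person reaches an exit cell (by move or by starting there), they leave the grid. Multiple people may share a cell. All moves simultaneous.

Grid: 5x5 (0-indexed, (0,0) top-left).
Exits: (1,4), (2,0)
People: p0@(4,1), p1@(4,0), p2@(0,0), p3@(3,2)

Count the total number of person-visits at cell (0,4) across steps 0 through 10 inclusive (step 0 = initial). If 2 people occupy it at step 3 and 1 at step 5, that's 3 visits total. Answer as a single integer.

Answer: 0

Derivation:
Step 0: p0@(4,1) p1@(4,0) p2@(0,0) p3@(3,2) -> at (0,4): 0 [-], cum=0
Step 1: p0@(3,1) p1@(3,0) p2@(1,0) p3@(2,2) -> at (0,4): 0 [-], cum=0
Step 2: p0@(2,1) p1@ESC p2@ESC p3@(2,1) -> at (0,4): 0 [-], cum=0
Step 3: p0@ESC p1@ESC p2@ESC p3@ESC -> at (0,4): 0 [-], cum=0
Total visits = 0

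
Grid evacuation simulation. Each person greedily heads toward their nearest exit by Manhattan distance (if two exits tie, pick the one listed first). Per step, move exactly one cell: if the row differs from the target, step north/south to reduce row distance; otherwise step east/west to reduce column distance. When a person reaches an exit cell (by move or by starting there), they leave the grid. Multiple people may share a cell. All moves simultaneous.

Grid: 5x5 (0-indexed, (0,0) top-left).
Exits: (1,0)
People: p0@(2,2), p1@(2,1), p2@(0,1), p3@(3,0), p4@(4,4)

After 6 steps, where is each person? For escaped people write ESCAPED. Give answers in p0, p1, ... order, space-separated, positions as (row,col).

Step 1: p0:(2,2)->(1,2) | p1:(2,1)->(1,1) | p2:(0,1)->(1,1) | p3:(3,0)->(2,0) | p4:(4,4)->(3,4)
Step 2: p0:(1,2)->(1,1) | p1:(1,1)->(1,0)->EXIT | p2:(1,1)->(1,0)->EXIT | p3:(2,0)->(1,0)->EXIT | p4:(3,4)->(2,4)
Step 3: p0:(1,1)->(1,0)->EXIT | p1:escaped | p2:escaped | p3:escaped | p4:(2,4)->(1,4)
Step 4: p0:escaped | p1:escaped | p2:escaped | p3:escaped | p4:(1,4)->(1,3)
Step 5: p0:escaped | p1:escaped | p2:escaped | p3:escaped | p4:(1,3)->(1,2)
Step 6: p0:escaped | p1:escaped | p2:escaped | p3:escaped | p4:(1,2)->(1,1)

ESCAPED ESCAPED ESCAPED ESCAPED (1,1)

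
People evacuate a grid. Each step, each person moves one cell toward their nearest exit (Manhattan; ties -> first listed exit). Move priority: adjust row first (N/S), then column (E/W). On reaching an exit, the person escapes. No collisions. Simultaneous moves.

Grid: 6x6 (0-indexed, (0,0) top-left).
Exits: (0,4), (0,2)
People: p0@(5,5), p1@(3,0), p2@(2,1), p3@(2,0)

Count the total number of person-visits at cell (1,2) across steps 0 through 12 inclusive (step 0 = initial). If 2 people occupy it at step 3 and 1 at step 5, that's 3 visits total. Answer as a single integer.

Answer: 0

Derivation:
Step 0: p0@(5,5) p1@(3,0) p2@(2,1) p3@(2,0) -> at (1,2): 0 [-], cum=0
Step 1: p0@(4,5) p1@(2,0) p2@(1,1) p3@(1,0) -> at (1,2): 0 [-], cum=0
Step 2: p0@(3,5) p1@(1,0) p2@(0,1) p3@(0,0) -> at (1,2): 0 [-], cum=0
Step 3: p0@(2,5) p1@(0,0) p2@ESC p3@(0,1) -> at (1,2): 0 [-], cum=0
Step 4: p0@(1,5) p1@(0,1) p2@ESC p3@ESC -> at (1,2): 0 [-], cum=0
Step 5: p0@(0,5) p1@ESC p2@ESC p3@ESC -> at (1,2): 0 [-], cum=0
Step 6: p0@ESC p1@ESC p2@ESC p3@ESC -> at (1,2): 0 [-], cum=0
Total visits = 0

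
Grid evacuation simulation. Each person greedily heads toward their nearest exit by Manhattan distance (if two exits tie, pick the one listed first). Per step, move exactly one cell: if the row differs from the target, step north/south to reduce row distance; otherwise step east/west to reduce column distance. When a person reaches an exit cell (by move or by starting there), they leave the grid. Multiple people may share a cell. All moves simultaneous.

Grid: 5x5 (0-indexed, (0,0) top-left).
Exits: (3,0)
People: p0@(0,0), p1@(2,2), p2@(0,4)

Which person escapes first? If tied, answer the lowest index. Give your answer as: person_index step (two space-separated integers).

Step 1: p0:(0,0)->(1,0) | p1:(2,2)->(3,2) | p2:(0,4)->(1,4)
Step 2: p0:(1,0)->(2,0) | p1:(3,2)->(3,1) | p2:(1,4)->(2,4)
Step 3: p0:(2,0)->(3,0)->EXIT | p1:(3,1)->(3,0)->EXIT | p2:(2,4)->(3,4)
Step 4: p0:escaped | p1:escaped | p2:(3,4)->(3,3)
Step 5: p0:escaped | p1:escaped | p2:(3,3)->(3,2)
Step 6: p0:escaped | p1:escaped | p2:(3,2)->(3,1)
Step 7: p0:escaped | p1:escaped | p2:(3,1)->(3,0)->EXIT
Exit steps: [3, 3, 7]
First to escape: p0 at step 3

Answer: 0 3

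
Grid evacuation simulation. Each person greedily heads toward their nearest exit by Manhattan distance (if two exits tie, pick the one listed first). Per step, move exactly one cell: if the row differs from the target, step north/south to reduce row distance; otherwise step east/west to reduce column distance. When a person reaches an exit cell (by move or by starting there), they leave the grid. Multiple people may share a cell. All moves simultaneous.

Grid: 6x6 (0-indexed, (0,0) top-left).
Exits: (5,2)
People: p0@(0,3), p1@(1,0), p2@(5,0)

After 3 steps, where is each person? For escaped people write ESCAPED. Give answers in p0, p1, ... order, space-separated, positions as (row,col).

Step 1: p0:(0,3)->(1,3) | p1:(1,0)->(2,0) | p2:(5,0)->(5,1)
Step 2: p0:(1,3)->(2,3) | p1:(2,0)->(3,0) | p2:(5,1)->(5,2)->EXIT
Step 3: p0:(2,3)->(3,3) | p1:(3,0)->(4,0) | p2:escaped

(3,3) (4,0) ESCAPED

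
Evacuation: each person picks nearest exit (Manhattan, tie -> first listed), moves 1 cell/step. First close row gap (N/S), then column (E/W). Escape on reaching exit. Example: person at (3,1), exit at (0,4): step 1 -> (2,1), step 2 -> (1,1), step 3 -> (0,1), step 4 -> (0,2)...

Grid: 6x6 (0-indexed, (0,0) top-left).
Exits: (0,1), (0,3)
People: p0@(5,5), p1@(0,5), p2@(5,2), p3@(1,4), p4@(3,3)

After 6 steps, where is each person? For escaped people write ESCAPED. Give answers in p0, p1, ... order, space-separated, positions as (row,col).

Step 1: p0:(5,5)->(4,5) | p1:(0,5)->(0,4) | p2:(5,2)->(4,2) | p3:(1,4)->(0,4) | p4:(3,3)->(2,3)
Step 2: p0:(4,5)->(3,5) | p1:(0,4)->(0,3)->EXIT | p2:(4,2)->(3,2) | p3:(0,4)->(0,3)->EXIT | p4:(2,3)->(1,3)
Step 3: p0:(3,5)->(2,5) | p1:escaped | p2:(3,2)->(2,2) | p3:escaped | p4:(1,3)->(0,3)->EXIT
Step 4: p0:(2,5)->(1,5) | p1:escaped | p2:(2,2)->(1,2) | p3:escaped | p4:escaped
Step 5: p0:(1,5)->(0,5) | p1:escaped | p2:(1,2)->(0,2) | p3:escaped | p4:escaped
Step 6: p0:(0,5)->(0,4) | p1:escaped | p2:(0,2)->(0,1)->EXIT | p3:escaped | p4:escaped

(0,4) ESCAPED ESCAPED ESCAPED ESCAPED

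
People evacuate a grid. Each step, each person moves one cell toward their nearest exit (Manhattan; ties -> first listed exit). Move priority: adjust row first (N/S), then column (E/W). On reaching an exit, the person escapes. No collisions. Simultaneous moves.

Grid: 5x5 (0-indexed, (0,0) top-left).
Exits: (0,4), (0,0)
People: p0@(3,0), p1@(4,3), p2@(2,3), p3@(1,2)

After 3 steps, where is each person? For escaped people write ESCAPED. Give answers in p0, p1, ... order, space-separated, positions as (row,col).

Step 1: p0:(3,0)->(2,0) | p1:(4,3)->(3,3) | p2:(2,3)->(1,3) | p3:(1,2)->(0,2)
Step 2: p0:(2,0)->(1,0) | p1:(3,3)->(2,3) | p2:(1,3)->(0,3) | p3:(0,2)->(0,3)
Step 3: p0:(1,0)->(0,0)->EXIT | p1:(2,3)->(1,3) | p2:(0,3)->(0,4)->EXIT | p3:(0,3)->(0,4)->EXIT

ESCAPED (1,3) ESCAPED ESCAPED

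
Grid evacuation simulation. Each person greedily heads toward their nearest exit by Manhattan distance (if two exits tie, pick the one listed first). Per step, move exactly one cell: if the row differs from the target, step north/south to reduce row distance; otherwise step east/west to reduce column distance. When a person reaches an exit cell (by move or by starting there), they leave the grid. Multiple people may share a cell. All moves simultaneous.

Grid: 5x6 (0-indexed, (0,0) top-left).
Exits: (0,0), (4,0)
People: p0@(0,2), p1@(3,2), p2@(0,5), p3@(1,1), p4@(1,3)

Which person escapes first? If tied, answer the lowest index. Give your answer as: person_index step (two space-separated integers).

Answer: 0 2

Derivation:
Step 1: p0:(0,2)->(0,1) | p1:(3,2)->(4,2) | p2:(0,5)->(0,4) | p3:(1,1)->(0,1) | p4:(1,3)->(0,3)
Step 2: p0:(0,1)->(0,0)->EXIT | p1:(4,2)->(4,1) | p2:(0,4)->(0,3) | p3:(0,1)->(0,0)->EXIT | p4:(0,3)->(0,2)
Step 3: p0:escaped | p1:(4,1)->(4,0)->EXIT | p2:(0,3)->(0,2) | p3:escaped | p4:(0,2)->(0,1)
Step 4: p0:escaped | p1:escaped | p2:(0,2)->(0,1) | p3:escaped | p4:(0,1)->(0,0)->EXIT
Step 5: p0:escaped | p1:escaped | p2:(0,1)->(0,0)->EXIT | p3:escaped | p4:escaped
Exit steps: [2, 3, 5, 2, 4]
First to escape: p0 at step 2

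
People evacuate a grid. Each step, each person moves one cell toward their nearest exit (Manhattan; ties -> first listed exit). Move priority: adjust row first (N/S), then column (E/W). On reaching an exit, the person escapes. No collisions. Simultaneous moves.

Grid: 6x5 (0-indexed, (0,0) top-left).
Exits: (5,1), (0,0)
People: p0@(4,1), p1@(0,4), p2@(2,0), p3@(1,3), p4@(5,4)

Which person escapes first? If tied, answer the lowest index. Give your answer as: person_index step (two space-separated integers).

Answer: 0 1

Derivation:
Step 1: p0:(4,1)->(5,1)->EXIT | p1:(0,4)->(0,3) | p2:(2,0)->(1,0) | p3:(1,3)->(0,3) | p4:(5,4)->(5,3)
Step 2: p0:escaped | p1:(0,3)->(0,2) | p2:(1,0)->(0,0)->EXIT | p3:(0,3)->(0,2) | p4:(5,3)->(5,2)
Step 3: p0:escaped | p1:(0,2)->(0,1) | p2:escaped | p3:(0,2)->(0,1) | p4:(5,2)->(5,1)->EXIT
Step 4: p0:escaped | p1:(0,1)->(0,0)->EXIT | p2:escaped | p3:(0,1)->(0,0)->EXIT | p4:escaped
Exit steps: [1, 4, 2, 4, 3]
First to escape: p0 at step 1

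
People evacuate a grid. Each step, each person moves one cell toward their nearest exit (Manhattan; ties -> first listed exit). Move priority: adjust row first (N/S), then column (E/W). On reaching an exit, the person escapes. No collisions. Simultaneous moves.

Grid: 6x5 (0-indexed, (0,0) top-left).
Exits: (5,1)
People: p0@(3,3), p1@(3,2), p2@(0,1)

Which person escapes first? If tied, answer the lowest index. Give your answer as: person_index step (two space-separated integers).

Answer: 1 3

Derivation:
Step 1: p0:(3,3)->(4,3) | p1:(3,2)->(4,2) | p2:(0,1)->(1,1)
Step 2: p0:(4,3)->(5,3) | p1:(4,2)->(5,2) | p2:(1,1)->(2,1)
Step 3: p0:(5,3)->(5,2) | p1:(5,2)->(5,1)->EXIT | p2:(2,1)->(3,1)
Step 4: p0:(5,2)->(5,1)->EXIT | p1:escaped | p2:(3,1)->(4,1)
Step 5: p0:escaped | p1:escaped | p2:(4,1)->(5,1)->EXIT
Exit steps: [4, 3, 5]
First to escape: p1 at step 3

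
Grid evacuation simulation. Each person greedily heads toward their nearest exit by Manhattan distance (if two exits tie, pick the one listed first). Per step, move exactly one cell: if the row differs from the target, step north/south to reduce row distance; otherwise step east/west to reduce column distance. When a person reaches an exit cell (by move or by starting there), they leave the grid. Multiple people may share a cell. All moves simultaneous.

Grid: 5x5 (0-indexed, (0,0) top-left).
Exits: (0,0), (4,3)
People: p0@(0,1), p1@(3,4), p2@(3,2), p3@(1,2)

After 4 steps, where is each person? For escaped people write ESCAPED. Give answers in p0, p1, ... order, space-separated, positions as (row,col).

Step 1: p0:(0,1)->(0,0)->EXIT | p1:(3,4)->(4,4) | p2:(3,2)->(4,2) | p3:(1,2)->(0,2)
Step 2: p0:escaped | p1:(4,4)->(4,3)->EXIT | p2:(4,2)->(4,3)->EXIT | p3:(0,2)->(0,1)
Step 3: p0:escaped | p1:escaped | p2:escaped | p3:(0,1)->(0,0)->EXIT

ESCAPED ESCAPED ESCAPED ESCAPED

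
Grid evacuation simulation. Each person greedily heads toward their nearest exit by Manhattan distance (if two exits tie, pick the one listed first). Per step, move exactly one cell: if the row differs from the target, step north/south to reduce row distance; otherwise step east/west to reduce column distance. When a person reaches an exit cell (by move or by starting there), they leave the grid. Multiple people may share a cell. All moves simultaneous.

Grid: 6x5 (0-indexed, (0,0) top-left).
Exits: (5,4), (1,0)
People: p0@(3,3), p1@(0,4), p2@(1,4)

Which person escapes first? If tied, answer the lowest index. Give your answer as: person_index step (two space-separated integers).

Step 1: p0:(3,3)->(4,3) | p1:(0,4)->(1,4) | p2:(1,4)->(2,4)
Step 2: p0:(4,3)->(5,3) | p1:(1,4)->(2,4) | p2:(2,4)->(3,4)
Step 3: p0:(5,3)->(5,4)->EXIT | p1:(2,4)->(3,4) | p2:(3,4)->(4,4)
Step 4: p0:escaped | p1:(3,4)->(4,4) | p2:(4,4)->(5,4)->EXIT
Step 5: p0:escaped | p1:(4,4)->(5,4)->EXIT | p2:escaped
Exit steps: [3, 5, 4]
First to escape: p0 at step 3

Answer: 0 3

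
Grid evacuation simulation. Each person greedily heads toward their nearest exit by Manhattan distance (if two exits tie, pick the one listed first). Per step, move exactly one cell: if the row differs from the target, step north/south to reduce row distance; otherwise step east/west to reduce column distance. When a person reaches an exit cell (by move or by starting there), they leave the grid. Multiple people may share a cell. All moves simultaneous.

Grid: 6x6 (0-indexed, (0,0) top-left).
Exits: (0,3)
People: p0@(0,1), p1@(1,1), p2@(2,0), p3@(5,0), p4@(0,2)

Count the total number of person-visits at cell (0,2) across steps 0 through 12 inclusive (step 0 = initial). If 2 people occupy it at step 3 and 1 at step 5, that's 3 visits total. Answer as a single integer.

Step 0: p0@(0,1) p1@(1,1) p2@(2,0) p3@(5,0) p4@(0,2) -> at (0,2): 1 [p4], cum=1
Step 1: p0@(0,2) p1@(0,1) p2@(1,0) p3@(4,0) p4@ESC -> at (0,2): 1 [p0], cum=2
Step 2: p0@ESC p1@(0,2) p2@(0,0) p3@(3,0) p4@ESC -> at (0,2): 1 [p1], cum=3
Step 3: p0@ESC p1@ESC p2@(0,1) p3@(2,0) p4@ESC -> at (0,2): 0 [-], cum=3
Step 4: p0@ESC p1@ESC p2@(0,2) p3@(1,0) p4@ESC -> at (0,2): 1 [p2], cum=4
Step 5: p0@ESC p1@ESC p2@ESC p3@(0,0) p4@ESC -> at (0,2): 0 [-], cum=4
Step 6: p0@ESC p1@ESC p2@ESC p3@(0,1) p4@ESC -> at (0,2): 0 [-], cum=4
Step 7: p0@ESC p1@ESC p2@ESC p3@(0,2) p4@ESC -> at (0,2): 1 [p3], cum=5
Step 8: p0@ESC p1@ESC p2@ESC p3@ESC p4@ESC -> at (0,2): 0 [-], cum=5
Total visits = 5

Answer: 5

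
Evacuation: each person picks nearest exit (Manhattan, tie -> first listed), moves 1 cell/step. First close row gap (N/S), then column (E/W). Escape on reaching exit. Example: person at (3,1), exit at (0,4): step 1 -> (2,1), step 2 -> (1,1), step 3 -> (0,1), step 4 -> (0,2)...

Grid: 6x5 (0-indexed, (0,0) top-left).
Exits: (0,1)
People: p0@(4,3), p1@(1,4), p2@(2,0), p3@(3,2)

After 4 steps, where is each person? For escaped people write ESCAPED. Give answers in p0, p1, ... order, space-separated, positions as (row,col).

Step 1: p0:(4,3)->(3,3) | p1:(1,4)->(0,4) | p2:(2,0)->(1,0) | p3:(3,2)->(2,2)
Step 2: p0:(3,3)->(2,3) | p1:(0,4)->(0,3) | p2:(1,0)->(0,0) | p3:(2,2)->(1,2)
Step 3: p0:(2,3)->(1,3) | p1:(0,3)->(0,2) | p2:(0,0)->(0,1)->EXIT | p3:(1,2)->(0,2)
Step 4: p0:(1,3)->(0,3) | p1:(0,2)->(0,1)->EXIT | p2:escaped | p3:(0,2)->(0,1)->EXIT

(0,3) ESCAPED ESCAPED ESCAPED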